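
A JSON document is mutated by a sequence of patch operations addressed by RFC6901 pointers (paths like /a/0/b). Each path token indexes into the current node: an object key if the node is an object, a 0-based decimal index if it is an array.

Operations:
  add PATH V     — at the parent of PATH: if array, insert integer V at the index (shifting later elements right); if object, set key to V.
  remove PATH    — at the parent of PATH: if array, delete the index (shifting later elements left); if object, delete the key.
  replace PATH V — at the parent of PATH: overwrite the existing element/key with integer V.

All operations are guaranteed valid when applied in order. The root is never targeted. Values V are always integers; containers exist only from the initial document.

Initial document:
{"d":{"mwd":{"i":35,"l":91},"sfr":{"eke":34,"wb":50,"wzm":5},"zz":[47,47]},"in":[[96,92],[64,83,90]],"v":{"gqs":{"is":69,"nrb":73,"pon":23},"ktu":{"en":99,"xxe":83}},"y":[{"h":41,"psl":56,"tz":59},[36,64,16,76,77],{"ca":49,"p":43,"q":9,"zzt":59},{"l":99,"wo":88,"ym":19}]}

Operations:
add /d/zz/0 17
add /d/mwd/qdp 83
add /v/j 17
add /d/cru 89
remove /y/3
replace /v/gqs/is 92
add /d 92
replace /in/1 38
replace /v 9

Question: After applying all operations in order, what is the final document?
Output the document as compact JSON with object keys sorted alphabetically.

Answer: {"d":92,"in":[[96,92],38],"v":9,"y":[{"h":41,"psl":56,"tz":59},[36,64,16,76,77],{"ca":49,"p":43,"q":9,"zzt":59}]}

Derivation:
After op 1 (add /d/zz/0 17): {"d":{"mwd":{"i":35,"l":91},"sfr":{"eke":34,"wb":50,"wzm":5},"zz":[17,47,47]},"in":[[96,92],[64,83,90]],"v":{"gqs":{"is":69,"nrb":73,"pon":23},"ktu":{"en":99,"xxe":83}},"y":[{"h":41,"psl":56,"tz":59},[36,64,16,76,77],{"ca":49,"p":43,"q":9,"zzt":59},{"l":99,"wo":88,"ym":19}]}
After op 2 (add /d/mwd/qdp 83): {"d":{"mwd":{"i":35,"l":91,"qdp":83},"sfr":{"eke":34,"wb":50,"wzm":5},"zz":[17,47,47]},"in":[[96,92],[64,83,90]],"v":{"gqs":{"is":69,"nrb":73,"pon":23},"ktu":{"en":99,"xxe":83}},"y":[{"h":41,"psl":56,"tz":59},[36,64,16,76,77],{"ca":49,"p":43,"q":9,"zzt":59},{"l":99,"wo":88,"ym":19}]}
After op 3 (add /v/j 17): {"d":{"mwd":{"i":35,"l":91,"qdp":83},"sfr":{"eke":34,"wb":50,"wzm":5},"zz":[17,47,47]},"in":[[96,92],[64,83,90]],"v":{"gqs":{"is":69,"nrb":73,"pon":23},"j":17,"ktu":{"en":99,"xxe":83}},"y":[{"h":41,"psl":56,"tz":59},[36,64,16,76,77],{"ca":49,"p":43,"q":9,"zzt":59},{"l":99,"wo":88,"ym":19}]}
After op 4 (add /d/cru 89): {"d":{"cru":89,"mwd":{"i":35,"l":91,"qdp":83},"sfr":{"eke":34,"wb":50,"wzm":5},"zz":[17,47,47]},"in":[[96,92],[64,83,90]],"v":{"gqs":{"is":69,"nrb":73,"pon":23},"j":17,"ktu":{"en":99,"xxe":83}},"y":[{"h":41,"psl":56,"tz":59},[36,64,16,76,77],{"ca":49,"p":43,"q":9,"zzt":59},{"l":99,"wo":88,"ym":19}]}
After op 5 (remove /y/3): {"d":{"cru":89,"mwd":{"i":35,"l":91,"qdp":83},"sfr":{"eke":34,"wb":50,"wzm":5},"zz":[17,47,47]},"in":[[96,92],[64,83,90]],"v":{"gqs":{"is":69,"nrb":73,"pon":23},"j":17,"ktu":{"en":99,"xxe":83}},"y":[{"h":41,"psl":56,"tz":59},[36,64,16,76,77],{"ca":49,"p":43,"q":9,"zzt":59}]}
After op 6 (replace /v/gqs/is 92): {"d":{"cru":89,"mwd":{"i":35,"l":91,"qdp":83},"sfr":{"eke":34,"wb":50,"wzm":5},"zz":[17,47,47]},"in":[[96,92],[64,83,90]],"v":{"gqs":{"is":92,"nrb":73,"pon":23},"j":17,"ktu":{"en":99,"xxe":83}},"y":[{"h":41,"psl":56,"tz":59},[36,64,16,76,77],{"ca":49,"p":43,"q":9,"zzt":59}]}
After op 7 (add /d 92): {"d":92,"in":[[96,92],[64,83,90]],"v":{"gqs":{"is":92,"nrb":73,"pon":23},"j":17,"ktu":{"en":99,"xxe":83}},"y":[{"h":41,"psl":56,"tz":59},[36,64,16,76,77],{"ca":49,"p":43,"q":9,"zzt":59}]}
After op 8 (replace /in/1 38): {"d":92,"in":[[96,92],38],"v":{"gqs":{"is":92,"nrb":73,"pon":23},"j":17,"ktu":{"en":99,"xxe":83}},"y":[{"h":41,"psl":56,"tz":59},[36,64,16,76,77],{"ca":49,"p":43,"q":9,"zzt":59}]}
After op 9 (replace /v 9): {"d":92,"in":[[96,92],38],"v":9,"y":[{"h":41,"psl":56,"tz":59},[36,64,16,76,77],{"ca":49,"p":43,"q":9,"zzt":59}]}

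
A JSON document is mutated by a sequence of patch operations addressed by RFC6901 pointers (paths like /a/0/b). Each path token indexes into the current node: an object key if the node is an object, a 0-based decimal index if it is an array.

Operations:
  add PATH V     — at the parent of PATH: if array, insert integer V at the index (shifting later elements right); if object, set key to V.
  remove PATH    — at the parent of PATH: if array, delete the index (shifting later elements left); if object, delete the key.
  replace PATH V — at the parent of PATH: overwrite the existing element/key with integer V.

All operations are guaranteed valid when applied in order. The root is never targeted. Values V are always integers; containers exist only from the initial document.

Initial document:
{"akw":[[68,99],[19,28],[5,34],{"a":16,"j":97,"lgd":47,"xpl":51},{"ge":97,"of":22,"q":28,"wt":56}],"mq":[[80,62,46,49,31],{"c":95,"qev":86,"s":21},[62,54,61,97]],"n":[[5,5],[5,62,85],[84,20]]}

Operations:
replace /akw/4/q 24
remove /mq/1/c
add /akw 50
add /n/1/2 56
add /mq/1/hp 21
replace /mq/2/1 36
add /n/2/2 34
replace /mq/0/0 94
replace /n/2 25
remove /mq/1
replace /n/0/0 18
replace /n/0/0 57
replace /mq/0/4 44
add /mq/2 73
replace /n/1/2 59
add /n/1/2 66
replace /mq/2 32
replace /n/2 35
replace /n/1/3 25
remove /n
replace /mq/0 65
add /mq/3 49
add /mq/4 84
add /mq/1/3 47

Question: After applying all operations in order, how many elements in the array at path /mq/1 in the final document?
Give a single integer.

After op 1 (replace /akw/4/q 24): {"akw":[[68,99],[19,28],[5,34],{"a":16,"j":97,"lgd":47,"xpl":51},{"ge":97,"of":22,"q":24,"wt":56}],"mq":[[80,62,46,49,31],{"c":95,"qev":86,"s":21},[62,54,61,97]],"n":[[5,5],[5,62,85],[84,20]]}
After op 2 (remove /mq/1/c): {"akw":[[68,99],[19,28],[5,34],{"a":16,"j":97,"lgd":47,"xpl":51},{"ge":97,"of":22,"q":24,"wt":56}],"mq":[[80,62,46,49,31],{"qev":86,"s":21},[62,54,61,97]],"n":[[5,5],[5,62,85],[84,20]]}
After op 3 (add /akw 50): {"akw":50,"mq":[[80,62,46,49,31],{"qev":86,"s":21},[62,54,61,97]],"n":[[5,5],[5,62,85],[84,20]]}
After op 4 (add /n/1/2 56): {"akw":50,"mq":[[80,62,46,49,31],{"qev":86,"s":21},[62,54,61,97]],"n":[[5,5],[5,62,56,85],[84,20]]}
After op 5 (add /mq/1/hp 21): {"akw":50,"mq":[[80,62,46,49,31],{"hp":21,"qev":86,"s":21},[62,54,61,97]],"n":[[5,5],[5,62,56,85],[84,20]]}
After op 6 (replace /mq/2/1 36): {"akw":50,"mq":[[80,62,46,49,31],{"hp":21,"qev":86,"s":21},[62,36,61,97]],"n":[[5,5],[5,62,56,85],[84,20]]}
After op 7 (add /n/2/2 34): {"akw":50,"mq":[[80,62,46,49,31],{"hp":21,"qev":86,"s":21},[62,36,61,97]],"n":[[5,5],[5,62,56,85],[84,20,34]]}
After op 8 (replace /mq/0/0 94): {"akw":50,"mq":[[94,62,46,49,31],{"hp":21,"qev":86,"s":21},[62,36,61,97]],"n":[[5,5],[5,62,56,85],[84,20,34]]}
After op 9 (replace /n/2 25): {"akw":50,"mq":[[94,62,46,49,31],{"hp":21,"qev":86,"s":21},[62,36,61,97]],"n":[[5,5],[5,62,56,85],25]}
After op 10 (remove /mq/1): {"akw":50,"mq":[[94,62,46,49,31],[62,36,61,97]],"n":[[5,5],[5,62,56,85],25]}
After op 11 (replace /n/0/0 18): {"akw":50,"mq":[[94,62,46,49,31],[62,36,61,97]],"n":[[18,5],[5,62,56,85],25]}
After op 12 (replace /n/0/0 57): {"akw":50,"mq":[[94,62,46,49,31],[62,36,61,97]],"n":[[57,5],[5,62,56,85],25]}
After op 13 (replace /mq/0/4 44): {"akw":50,"mq":[[94,62,46,49,44],[62,36,61,97]],"n":[[57,5],[5,62,56,85],25]}
After op 14 (add /mq/2 73): {"akw":50,"mq":[[94,62,46,49,44],[62,36,61,97],73],"n":[[57,5],[5,62,56,85],25]}
After op 15 (replace /n/1/2 59): {"akw":50,"mq":[[94,62,46,49,44],[62,36,61,97],73],"n":[[57,5],[5,62,59,85],25]}
After op 16 (add /n/1/2 66): {"akw":50,"mq":[[94,62,46,49,44],[62,36,61,97],73],"n":[[57,5],[5,62,66,59,85],25]}
After op 17 (replace /mq/2 32): {"akw":50,"mq":[[94,62,46,49,44],[62,36,61,97],32],"n":[[57,5],[5,62,66,59,85],25]}
After op 18 (replace /n/2 35): {"akw":50,"mq":[[94,62,46,49,44],[62,36,61,97],32],"n":[[57,5],[5,62,66,59,85],35]}
After op 19 (replace /n/1/3 25): {"akw":50,"mq":[[94,62,46,49,44],[62,36,61,97],32],"n":[[57,5],[5,62,66,25,85],35]}
After op 20 (remove /n): {"akw":50,"mq":[[94,62,46,49,44],[62,36,61,97],32]}
After op 21 (replace /mq/0 65): {"akw":50,"mq":[65,[62,36,61,97],32]}
After op 22 (add /mq/3 49): {"akw":50,"mq":[65,[62,36,61,97],32,49]}
After op 23 (add /mq/4 84): {"akw":50,"mq":[65,[62,36,61,97],32,49,84]}
After op 24 (add /mq/1/3 47): {"akw":50,"mq":[65,[62,36,61,47,97],32,49,84]}
Size at path /mq/1: 5

Answer: 5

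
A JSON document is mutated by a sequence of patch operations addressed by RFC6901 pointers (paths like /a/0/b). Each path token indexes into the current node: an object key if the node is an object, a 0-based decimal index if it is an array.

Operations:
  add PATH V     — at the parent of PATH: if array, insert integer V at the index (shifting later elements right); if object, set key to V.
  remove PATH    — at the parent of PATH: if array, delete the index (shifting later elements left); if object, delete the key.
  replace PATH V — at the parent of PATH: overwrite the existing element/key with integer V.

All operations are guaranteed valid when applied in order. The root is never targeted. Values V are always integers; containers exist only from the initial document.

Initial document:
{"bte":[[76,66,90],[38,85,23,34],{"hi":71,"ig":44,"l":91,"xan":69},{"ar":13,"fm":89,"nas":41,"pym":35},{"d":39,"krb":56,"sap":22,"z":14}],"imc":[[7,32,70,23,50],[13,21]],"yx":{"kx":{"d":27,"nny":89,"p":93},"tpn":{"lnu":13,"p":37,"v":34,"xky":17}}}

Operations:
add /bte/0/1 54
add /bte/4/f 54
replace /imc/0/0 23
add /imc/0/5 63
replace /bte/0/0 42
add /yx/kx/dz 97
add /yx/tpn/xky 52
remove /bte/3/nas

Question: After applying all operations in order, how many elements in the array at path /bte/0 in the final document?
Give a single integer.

After op 1 (add /bte/0/1 54): {"bte":[[76,54,66,90],[38,85,23,34],{"hi":71,"ig":44,"l":91,"xan":69},{"ar":13,"fm":89,"nas":41,"pym":35},{"d":39,"krb":56,"sap":22,"z":14}],"imc":[[7,32,70,23,50],[13,21]],"yx":{"kx":{"d":27,"nny":89,"p":93},"tpn":{"lnu":13,"p":37,"v":34,"xky":17}}}
After op 2 (add /bte/4/f 54): {"bte":[[76,54,66,90],[38,85,23,34],{"hi":71,"ig":44,"l":91,"xan":69},{"ar":13,"fm":89,"nas":41,"pym":35},{"d":39,"f":54,"krb":56,"sap":22,"z":14}],"imc":[[7,32,70,23,50],[13,21]],"yx":{"kx":{"d":27,"nny":89,"p":93},"tpn":{"lnu":13,"p":37,"v":34,"xky":17}}}
After op 3 (replace /imc/0/0 23): {"bte":[[76,54,66,90],[38,85,23,34],{"hi":71,"ig":44,"l":91,"xan":69},{"ar":13,"fm":89,"nas":41,"pym":35},{"d":39,"f":54,"krb":56,"sap":22,"z":14}],"imc":[[23,32,70,23,50],[13,21]],"yx":{"kx":{"d":27,"nny":89,"p":93},"tpn":{"lnu":13,"p":37,"v":34,"xky":17}}}
After op 4 (add /imc/0/5 63): {"bte":[[76,54,66,90],[38,85,23,34],{"hi":71,"ig":44,"l":91,"xan":69},{"ar":13,"fm":89,"nas":41,"pym":35},{"d":39,"f":54,"krb":56,"sap":22,"z":14}],"imc":[[23,32,70,23,50,63],[13,21]],"yx":{"kx":{"d":27,"nny":89,"p":93},"tpn":{"lnu":13,"p":37,"v":34,"xky":17}}}
After op 5 (replace /bte/0/0 42): {"bte":[[42,54,66,90],[38,85,23,34],{"hi":71,"ig":44,"l":91,"xan":69},{"ar":13,"fm":89,"nas":41,"pym":35},{"d":39,"f":54,"krb":56,"sap":22,"z":14}],"imc":[[23,32,70,23,50,63],[13,21]],"yx":{"kx":{"d":27,"nny":89,"p":93},"tpn":{"lnu":13,"p":37,"v":34,"xky":17}}}
After op 6 (add /yx/kx/dz 97): {"bte":[[42,54,66,90],[38,85,23,34],{"hi":71,"ig":44,"l":91,"xan":69},{"ar":13,"fm":89,"nas":41,"pym":35},{"d":39,"f":54,"krb":56,"sap":22,"z":14}],"imc":[[23,32,70,23,50,63],[13,21]],"yx":{"kx":{"d":27,"dz":97,"nny":89,"p":93},"tpn":{"lnu":13,"p":37,"v":34,"xky":17}}}
After op 7 (add /yx/tpn/xky 52): {"bte":[[42,54,66,90],[38,85,23,34],{"hi":71,"ig":44,"l":91,"xan":69},{"ar":13,"fm":89,"nas":41,"pym":35},{"d":39,"f":54,"krb":56,"sap":22,"z":14}],"imc":[[23,32,70,23,50,63],[13,21]],"yx":{"kx":{"d":27,"dz":97,"nny":89,"p":93},"tpn":{"lnu":13,"p":37,"v":34,"xky":52}}}
After op 8 (remove /bte/3/nas): {"bte":[[42,54,66,90],[38,85,23,34],{"hi":71,"ig":44,"l":91,"xan":69},{"ar":13,"fm":89,"pym":35},{"d":39,"f":54,"krb":56,"sap":22,"z":14}],"imc":[[23,32,70,23,50,63],[13,21]],"yx":{"kx":{"d":27,"dz":97,"nny":89,"p":93},"tpn":{"lnu":13,"p":37,"v":34,"xky":52}}}
Size at path /bte/0: 4

Answer: 4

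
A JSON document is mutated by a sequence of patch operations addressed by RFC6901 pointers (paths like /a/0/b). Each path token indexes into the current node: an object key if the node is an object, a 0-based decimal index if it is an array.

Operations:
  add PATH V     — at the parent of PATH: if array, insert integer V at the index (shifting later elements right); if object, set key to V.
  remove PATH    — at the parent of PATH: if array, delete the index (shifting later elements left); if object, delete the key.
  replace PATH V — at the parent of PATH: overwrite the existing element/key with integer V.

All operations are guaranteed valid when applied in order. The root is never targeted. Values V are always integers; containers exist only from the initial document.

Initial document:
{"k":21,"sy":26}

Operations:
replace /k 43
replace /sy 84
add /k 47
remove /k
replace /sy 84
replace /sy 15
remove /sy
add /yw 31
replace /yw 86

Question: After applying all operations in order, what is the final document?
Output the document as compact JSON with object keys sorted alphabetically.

After op 1 (replace /k 43): {"k":43,"sy":26}
After op 2 (replace /sy 84): {"k":43,"sy":84}
After op 3 (add /k 47): {"k":47,"sy":84}
After op 4 (remove /k): {"sy":84}
After op 5 (replace /sy 84): {"sy":84}
After op 6 (replace /sy 15): {"sy":15}
After op 7 (remove /sy): {}
After op 8 (add /yw 31): {"yw":31}
After op 9 (replace /yw 86): {"yw":86}

Answer: {"yw":86}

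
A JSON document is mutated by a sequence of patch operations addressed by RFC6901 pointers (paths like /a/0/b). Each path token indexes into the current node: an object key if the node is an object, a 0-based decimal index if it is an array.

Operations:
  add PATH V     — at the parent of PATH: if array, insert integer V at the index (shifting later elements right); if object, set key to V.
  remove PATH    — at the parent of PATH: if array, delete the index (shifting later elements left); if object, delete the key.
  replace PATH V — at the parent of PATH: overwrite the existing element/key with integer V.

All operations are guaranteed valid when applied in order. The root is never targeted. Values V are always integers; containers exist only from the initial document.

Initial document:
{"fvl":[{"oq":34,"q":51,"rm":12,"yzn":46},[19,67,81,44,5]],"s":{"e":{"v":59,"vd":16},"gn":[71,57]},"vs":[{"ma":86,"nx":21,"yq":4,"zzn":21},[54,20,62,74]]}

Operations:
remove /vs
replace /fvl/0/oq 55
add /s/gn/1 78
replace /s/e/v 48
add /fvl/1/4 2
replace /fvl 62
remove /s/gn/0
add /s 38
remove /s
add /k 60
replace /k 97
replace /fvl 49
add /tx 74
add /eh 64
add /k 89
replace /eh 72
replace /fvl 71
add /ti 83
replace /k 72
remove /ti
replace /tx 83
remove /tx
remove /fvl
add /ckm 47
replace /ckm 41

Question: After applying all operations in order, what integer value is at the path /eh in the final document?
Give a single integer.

Answer: 72

Derivation:
After op 1 (remove /vs): {"fvl":[{"oq":34,"q":51,"rm":12,"yzn":46},[19,67,81,44,5]],"s":{"e":{"v":59,"vd":16},"gn":[71,57]}}
After op 2 (replace /fvl/0/oq 55): {"fvl":[{"oq":55,"q":51,"rm":12,"yzn":46},[19,67,81,44,5]],"s":{"e":{"v":59,"vd":16},"gn":[71,57]}}
After op 3 (add /s/gn/1 78): {"fvl":[{"oq":55,"q":51,"rm":12,"yzn":46},[19,67,81,44,5]],"s":{"e":{"v":59,"vd":16},"gn":[71,78,57]}}
After op 4 (replace /s/e/v 48): {"fvl":[{"oq":55,"q":51,"rm":12,"yzn":46},[19,67,81,44,5]],"s":{"e":{"v":48,"vd":16},"gn":[71,78,57]}}
After op 5 (add /fvl/1/4 2): {"fvl":[{"oq":55,"q":51,"rm":12,"yzn":46},[19,67,81,44,2,5]],"s":{"e":{"v":48,"vd":16},"gn":[71,78,57]}}
After op 6 (replace /fvl 62): {"fvl":62,"s":{"e":{"v":48,"vd":16},"gn":[71,78,57]}}
After op 7 (remove /s/gn/0): {"fvl":62,"s":{"e":{"v":48,"vd":16},"gn":[78,57]}}
After op 8 (add /s 38): {"fvl":62,"s":38}
After op 9 (remove /s): {"fvl":62}
After op 10 (add /k 60): {"fvl":62,"k":60}
After op 11 (replace /k 97): {"fvl":62,"k":97}
After op 12 (replace /fvl 49): {"fvl":49,"k":97}
After op 13 (add /tx 74): {"fvl":49,"k":97,"tx":74}
After op 14 (add /eh 64): {"eh":64,"fvl":49,"k":97,"tx":74}
After op 15 (add /k 89): {"eh":64,"fvl":49,"k":89,"tx":74}
After op 16 (replace /eh 72): {"eh":72,"fvl":49,"k":89,"tx":74}
After op 17 (replace /fvl 71): {"eh":72,"fvl":71,"k":89,"tx":74}
After op 18 (add /ti 83): {"eh":72,"fvl":71,"k":89,"ti":83,"tx":74}
After op 19 (replace /k 72): {"eh":72,"fvl":71,"k":72,"ti":83,"tx":74}
After op 20 (remove /ti): {"eh":72,"fvl":71,"k":72,"tx":74}
After op 21 (replace /tx 83): {"eh":72,"fvl":71,"k":72,"tx":83}
After op 22 (remove /tx): {"eh":72,"fvl":71,"k":72}
After op 23 (remove /fvl): {"eh":72,"k":72}
After op 24 (add /ckm 47): {"ckm":47,"eh":72,"k":72}
After op 25 (replace /ckm 41): {"ckm":41,"eh":72,"k":72}
Value at /eh: 72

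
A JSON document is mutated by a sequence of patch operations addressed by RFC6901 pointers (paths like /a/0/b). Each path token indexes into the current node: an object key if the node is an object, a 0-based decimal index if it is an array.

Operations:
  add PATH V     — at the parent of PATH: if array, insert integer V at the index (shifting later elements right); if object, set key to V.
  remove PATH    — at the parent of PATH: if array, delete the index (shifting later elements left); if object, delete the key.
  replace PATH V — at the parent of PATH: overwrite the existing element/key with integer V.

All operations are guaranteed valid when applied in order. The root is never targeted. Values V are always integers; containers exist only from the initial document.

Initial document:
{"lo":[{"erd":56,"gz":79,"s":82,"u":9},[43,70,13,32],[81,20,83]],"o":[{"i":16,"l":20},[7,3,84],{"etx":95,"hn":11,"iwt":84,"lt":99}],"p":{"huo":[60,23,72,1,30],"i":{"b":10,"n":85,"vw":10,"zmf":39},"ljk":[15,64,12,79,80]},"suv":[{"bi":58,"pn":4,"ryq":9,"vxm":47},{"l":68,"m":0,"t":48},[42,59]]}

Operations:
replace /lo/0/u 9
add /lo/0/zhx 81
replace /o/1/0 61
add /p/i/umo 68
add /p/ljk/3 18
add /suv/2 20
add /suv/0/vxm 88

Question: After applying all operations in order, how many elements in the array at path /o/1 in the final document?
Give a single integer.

After op 1 (replace /lo/0/u 9): {"lo":[{"erd":56,"gz":79,"s":82,"u":9},[43,70,13,32],[81,20,83]],"o":[{"i":16,"l":20},[7,3,84],{"etx":95,"hn":11,"iwt":84,"lt":99}],"p":{"huo":[60,23,72,1,30],"i":{"b":10,"n":85,"vw":10,"zmf":39},"ljk":[15,64,12,79,80]},"suv":[{"bi":58,"pn":4,"ryq":9,"vxm":47},{"l":68,"m":0,"t":48},[42,59]]}
After op 2 (add /lo/0/zhx 81): {"lo":[{"erd":56,"gz":79,"s":82,"u":9,"zhx":81},[43,70,13,32],[81,20,83]],"o":[{"i":16,"l":20},[7,3,84],{"etx":95,"hn":11,"iwt":84,"lt":99}],"p":{"huo":[60,23,72,1,30],"i":{"b":10,"n":85,"vw":10,"zmf":39},"ljk":[15,64,12,79,80]},"suv":[{"bi":58,"pn":4,"ryq":9,"vxm":47},{"l":68,"m":0,"t":48},[42,59]]}
After op 3 (replace /o/1/0 61): {"lo":[{"erd":56,"gz":79,"s":82,"u":9,"zhx":81},[43,70,13,32],[81,20,83]],"o":[{"i":16,"l":20},[61,3,84],{"etx":95,"hn":11,"iwt":84,"lt":99}],"p":{"huo":[60,23,72,1,30],"i":{"b":10,"n":85,"vw":10,"zmf":39},"ljk":[15,64,12,79,80]},"suv":[{"bi":58,"pn":4,"ryq":9,"vxm":47},{"l":68,"m":0,"t":48},[42,59]]}
After op 4 (add /p/i/umo 68): {"lo":[{"erd":56,"gz":79,"s":82,"u":9,"zhx":81},[43,70,13,32],[81,20,83]],"o":[{"i":16,"l":20},[61,3,84],{"etx":95,"hn":11,"iwt":84,"lt":99}],"p":{"huo":[60,23,72,1,30],"i":{"b":10,"n":85,"umo":68,"vw":10,"zmf":39},"ljk":[15,64,12,79,80]},"suv":[{"bi":58,"pn":4,"ryq":9,"vxm":47},{"l":68,"m":0,"t":48},[42,59]]}
After op 5 (add /p/ljk/3 18): {"lo":[{"erd":56,"gz":79,"s":82,"u":9,"zhx":81},[43,70,13,32],[81,20,83]],"o":[{"i":16,"l":20},[61,3,84],{"etx":95,"hn":11,"iwt":84,"lt":99}],"p":{"huo":[60,23,72,1,30],"i":{"b":10,"n":85,"umo":68,"vw":10,"zmf":39},"ljk":[15,64,12,18,79,80]},"suv":[{"bi":58,"pn":4,"ryq":9,"vxm":47},{"l":68,"m":0,"t":48},[42,59]]}
After op 6 (add /suv/2 20): {"lo":[{"erd":56,"gz":79,"s":82,"u":9,"zhx":81},[43,70,13,32],[81,20,83]],"o":[{"i":16,"l":20},[61,3,84],{"etx":95,"hn":11,"iwt":84,"lt":99}],"p":{"huo":[60,23,72,1,30],"i":{"b":10,"n":85,"umo":68,"vw":10,"zmf":39},"ljk":[15,64,12,18,79,80]},"suv":[{"bi":58,"pn":4,"ryq":9,"vxm":47},{"l":68,"m":0,"t":48},20,[42,59]]}
After op 7 (add /suv/0/vxm 88): {"lo":[{"erd":56,"gz":79,"s":82,"u":9,"zhx":81},[43,70,13,32],[81,20,83]],"o":[{"i":16,"l":20},[61,3,84],{"etx":95,"hn":11,"iwt":84,"lt":99}],"p":{"huo":[60,23,72,1,30],"i":{"b":10,"n":85,"umo":68,"vw":10,"zmf":39},"ljk":[15,64,12,18,79,80]},"suv":[{"bi":58,"pn":4,"ryq":9,"vxm":88},{"l":68,"m":0,"t":48},20,[42,59]]}
Size at path /o/1: 3

Answer: 3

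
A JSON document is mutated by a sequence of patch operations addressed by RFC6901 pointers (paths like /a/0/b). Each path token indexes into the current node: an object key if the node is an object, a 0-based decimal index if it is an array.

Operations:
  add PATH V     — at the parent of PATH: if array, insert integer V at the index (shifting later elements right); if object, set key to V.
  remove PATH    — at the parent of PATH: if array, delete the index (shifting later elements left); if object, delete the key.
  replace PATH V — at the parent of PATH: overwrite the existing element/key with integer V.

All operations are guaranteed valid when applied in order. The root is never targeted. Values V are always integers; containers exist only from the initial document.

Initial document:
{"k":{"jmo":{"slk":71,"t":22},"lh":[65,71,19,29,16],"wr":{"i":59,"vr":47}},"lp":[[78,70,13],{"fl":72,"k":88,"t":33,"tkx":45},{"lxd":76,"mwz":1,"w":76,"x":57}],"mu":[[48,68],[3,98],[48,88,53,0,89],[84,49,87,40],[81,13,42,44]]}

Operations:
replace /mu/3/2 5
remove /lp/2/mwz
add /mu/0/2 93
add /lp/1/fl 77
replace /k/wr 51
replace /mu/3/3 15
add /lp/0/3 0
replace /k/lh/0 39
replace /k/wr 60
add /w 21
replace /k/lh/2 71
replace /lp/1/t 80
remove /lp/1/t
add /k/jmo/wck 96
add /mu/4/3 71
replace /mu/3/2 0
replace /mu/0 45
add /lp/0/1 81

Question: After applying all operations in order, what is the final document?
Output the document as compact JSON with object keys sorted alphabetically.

After op 1 (replace /mu/3/2 5): {"k":{"jmo":{"slk":71,"t":22},"lh":[65,71,19,29,16],"wr":{"i":59,"vr":47}},"lp":[[78,70,13],{"fl":72,"k":88,"t":33,"tkx":45},{"lxd":76,"mwz":1,"w":76,"x":57}],"mu":[[48,68],[3,98],[48,88,53,0,89],[84,49,5,40],[81,13,42,44]]}
After op 2 (remove /lp/2/mwz): {"k":{"jmo":{"slk":71,"t":22},"lh":[65,71,19,29,16],"wr":{"i":59,"vr":47}},"lp":[[78,70,13],{"fl":72,"k":88,"t":33,"tkx":45},{"lxd":76,"w":76,"x":57}],"mu":[[48,68],[3,98],[48,88,53,0,89],[84,49,5,40],[81,13,42,44]]}
After op 3 (add /mu/0/2 93): {"k":{"jmo":{"slk":71,"t":22},"lh":[65,71,19,29,16],"wr":{"i":59,"vr":47}},"lp":[[78,70,13],{"fl":72,"k":88,"t":33,"tkx":45},{"lxd":76,"w":76,"x":57}],"mu":[[48,68,93],[3,98],[48,88,53,0,89],[84,49,5,40],[81,13,42,44]]}
After op 4 (add /lp/1/fl 77): {"k":{"jmo":{"slk":71,"t":22},"lh":[65,71,19,29,16],"wr":{"i":59,"vr":47}},"lp":[[78,70,13],{"fl":77,"k":88,"t":33,"tkx":45},{"lxd":76,"w":76,"x":57}],"mu":[[48,68,93],[3,98],[48,88,53,0,89],[84,49,5,40],[81,13,42,44]]}
After op 5 (replace /k/wr 51): {"k":{"jmo":{"slk":71,"t":22},"lh":[65,71,19,29,16],"wr":51},"lp":[[78,70,13],{"fl":77,"k":88,"t":33,"tkx":45},{"lxd":76,"w":76,"x":57}],"mu":[[48,68,93],[3,98],[48,88,53,0,89],[84,49,5,40],[81,13,42,44]]}
After op 6 (replace /mu/3/3 15): {"k":{"jmo":{"slk":71,"t":22},"lh":[65,71,19,29,16],"wr":51},"lp":[[78,70,13],{"fl":77,"k":88,"t":33,"tkx":45},{"lxd":76,"w":76,"x":57}],"mu":[[48,68,93],[3,98],[48,88,53,0,89],[84,49,5,15],[81,13,42,44]]}
After op 7 (add /lp/0/3 0): {"k":{"jmo":{"slk":71,"t":22},"lh":[65,71,19,29,16],"wr":51},"lp":[[78,70,13,0],{"fl":77,"k":88,"t":33,"tkx":45},{"lxd":76,"w":76,"x":57}],"mu":[[48,68,93],[3,98],[48,88,53,0,89],[84,49,5,15],[81,13,42,44]]}
After op 8 (replace /k/lh/0 39): {"k":{"jmo":{"slk":71,"t":22},"lh":[39,71,19,29,16],"wr":51},"lp":[[78,70,13,0],{"fl":77,"k":88,"t":33,"tkx":45},{"lxd":76,"w":76,"x":57}],"mu":[[48,68,93],[3,98],[48,88,53,0,89],[84,49,5,15],[81,13,42,44]]}
After op 9 (replace /k/wr 60): {"k":{"jmo":{"slk":71,"t":22},"lh":[39,71,19,29,16],"wr":60},"lp":[[78,70,13,0],{"fl":77,"k":88,"t":33,"tkx":45},{"lxd":76,"w":76,"x":57}],"mu":[[48,68,93],[3,98],[48,88,53,0,89],[84,49,5,15],[81,13,42,44]]}
After op 10 (add /w 21): {"k":{"jmo":{"slk":71,"t":22},"lh":[39,71,19,29,16],"wr":60},"lp":[[78,70,13,0],{"fl":77,"k":88,"t":33,"tkx":45},{"lxd":76,"w":76,"x":57}],"mu":[[48,68,93],[3,98],[48,88,53,0,89],[84,49,5,15],[81,13,42,44]],"w":21}
After op 11 (replace /k/lh/2 71): {"k":{"jmo":{"slk":71,"t":22},"lh":[39,71,71,29,16],"wr":60},"lp":[[78,70,13,0],{"fl":77,"k":88,"t":33,"tkx":45},{"lxd":76,"w":76,"x":57}],"mu":[[48,68,93],[3,98],[48,88,53,0,89],[84,49,5,15],[81,13,42,44]],"w":21}
After op 12 (replace /lp/1/t 80): {"k":{"jmo":{"slk":71,"t":22},"lh":[39,71,71,29,16],"wr":60},"lp":[[78,70,13,0],{"fl":77,"k":88,"t":80,"tkx":45},{"lxd":76,"w":76,"x":57}],"mu":[[48,68,93],[3,98],[48,88,53,0,89],[84,49,5,15],[81,13,42,44]],"w":21}
After op 13 (remove /lp/1/t): {"k":{"jmo":{"slk":71,"t":22},"lh":[39,71,71,29,16],"wr":60},"lp":[[78,70,13,0],{"fl":77,"k":88,"tkx":45},{"lxd":76,"w":76,"x":57}],"mu":[[48,68,93],[3,98],[48,88,53,0,89],[84,49,5,15],[81,13,42,44]],"w":21}
After op 14 (add /k/jmo/wck 96): {"k":{"jmo":{"slk":71,"t":22,"wck":96},"lh":[39,71,71,29,16],"wr":60},"lp":[[78,70,13,0],{"fl":77,"k":88,"tkx":45},{"lxd":76,"w":76,"x":57}],"mu":[[48,68,93],[3,98],[48,88,53,0,89],[84,49,5,15],[81,13,42,44]],"w":21}
After op 15 (add /mu/4/3 71): {"k":{"jmo":{"slk":71,"t":22,"wck":96},"lh":[39,71,71,29,16],"wr":60},"lp":[[78,70,13,0],{"fl":77,"k":88,"tkx":45},{"lxd":76,"w":76,"x":57}],"mu":[[48,68,93],[3,98],[48,88,53,0,89],[84,49,5,15],[81,13,42,71,44]],"w":21}
After op 16 (replace /mu/3/2 0): {"k":{"jmo":{"slk":71,"t":22,"wck":96},"lh":[39,71,71,29,16],"wr":60},"lp":[[78,70,13,0],{"fl":77,"k":88,"tkx":45},{"lxd":76,"w":76,"x":57}],"mu":[[48,68,93],[3,98],[48,88,53,0,89],[84,49,0,15],[81,13,42,71,44]],"w":21}
After op 17 (replace /mu/0 45): {"k":{"jmo":{"slk":71,"t":22,"wck":96},"lh":[39,71,71,29,16],"wr":60},"lp":[[78,70,13,0],{"fl":77,"k":88,"tkx":45},{"lxd":76,"w":76,"x":57}],"mu":[45,[3,98],[48,88,53,0,89],[84,49,0,15],[81,13,42,71,44]],"w":21}
After op 18 (add /lp/0/1 81): {"k":{"jmo":{"slk":71,"t":22,"wck":96},"lh":[39,71,71,29,16],"wr":60},"lp":[[78,81,70,13,0],{"fl":77,"k":88,"tkx":45},{"lxd":76,"w":76,"x":57}],"mu":[45,[3,98],[48,88,53,0,89],[84,49,0,15],[81,13,42,71,44]],"w":21}

Answer: {"k":{"jmo":{"slk":71,"t":22,"wck":96},"lh":[39,71,71,29,16],"wr":60},"lp":[[78,81,70,13,0],{"fl":77,"k":88,"tkx":45},{"lxd":76,"w":76,"x":57}],"mu":[45,[3,98],[48,88,53,0,89],[84,49,0,15],[81,13,42,71,44]],"w":21}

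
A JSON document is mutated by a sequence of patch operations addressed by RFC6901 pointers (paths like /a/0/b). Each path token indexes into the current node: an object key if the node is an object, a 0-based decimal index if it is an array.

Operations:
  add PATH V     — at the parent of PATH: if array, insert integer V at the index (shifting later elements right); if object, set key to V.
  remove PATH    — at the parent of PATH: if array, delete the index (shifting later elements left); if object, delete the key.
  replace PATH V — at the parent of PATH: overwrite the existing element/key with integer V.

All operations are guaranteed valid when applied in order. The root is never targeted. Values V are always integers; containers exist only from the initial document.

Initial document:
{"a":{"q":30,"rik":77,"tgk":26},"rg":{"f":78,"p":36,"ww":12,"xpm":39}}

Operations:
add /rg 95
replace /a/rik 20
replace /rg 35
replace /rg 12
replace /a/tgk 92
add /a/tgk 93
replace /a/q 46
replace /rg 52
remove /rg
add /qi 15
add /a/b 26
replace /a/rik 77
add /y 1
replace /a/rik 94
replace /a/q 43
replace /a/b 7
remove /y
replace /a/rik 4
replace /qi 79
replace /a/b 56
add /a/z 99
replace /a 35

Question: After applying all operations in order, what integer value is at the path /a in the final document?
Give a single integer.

After op 1 (add /rg 95): {"a":{"q":30,"rik":77,"tgk":26},"rg":95}
After op 2 (replace /a/rik 20): {"a":{"q":30,"rik":20,"tgk":26},"rg":95}
After op 3 (replace /rg 35): {"a":{"q":30,"rik":20,"tgk":26},"rg":35}
After op 4 (replace /rg 12): {"a":{"q":30,"rik":20,"tgk":26},"rg":12}
After op 5 (replace /a/tgk 92): {"a":{"q":30,"rik":20,"tgk":92},"rg":12}
After op 6 (add /a/tgk 93): {"a":{"q":30,"rik":20,"tgk":93},"rg":12}
After op 7 (replace /a/q 46): {"a":{"q":46,"rik":20,"tgk":93},"rg":12}
After op 8 (replace /rg 52): {"a":{"q":46,"rik":20,"tgk":93},"rg":52}
After op 9 (remove /rg): {"a":{"q":46,"rik":20,"tgk":93}}
After op 10 (add /qi 15): {"a":{"q":46,"rik":20,"tgk":93},"qi":15}
After op 11 (add /a/b 26): {"a":{"b":26,"q":46,"rik":20,"tgk":93},"qi":15}
After op 12 (replace /a/rik 77): {"a":{"b":26,"q":46,"rik":77,"tgk":93},"qi":15}
After op 13 (add /y 1): {"a":{"b":26,"q":46,"rik":77,"tgk":93},"qi":15,"y":1}
After op 14 (replace /a/rik 94): {"a":{"b":26,"q":46,"rik":94,"tgk":93},"qi":15,"y":1}
After op 15 (replace /a/q 43): {"a":{"b":26,"q":43,"rik":94,"tgk":93},"qi":15,"y":1}
After op 16 (replace /a/b 7): {"a":{"b":7,"q":43,"rik":94,"tgk":93},"qi":15,"y":1}
After op 17 (remove /y): {"a":{"b":7,"q":43,"rik":94,"tgk":93},"qi":15}
After op 18 (replace /a/rik 4): {"a":{"b":7,"q":43,"rik":4,"tgk":93},"qi":15}
After op 19 (replace /qi 79): {"a":{"b":7,"q":43,"rik":4,"tgk":93},"qi":79}
After op 20 (replace /a/b 56): {"a":{"b":56,"q":43,"rik":4,"tgk":93},"qi":79}
After op 21 (add /a/z 99): {"a":{"b":56,"q":43,"rik":4,"tgk":93,"z":99},"qi":79}
After op 22 (replace /a 35): {"a":35,"qi":79}
Value at /a: 35

Answer: 35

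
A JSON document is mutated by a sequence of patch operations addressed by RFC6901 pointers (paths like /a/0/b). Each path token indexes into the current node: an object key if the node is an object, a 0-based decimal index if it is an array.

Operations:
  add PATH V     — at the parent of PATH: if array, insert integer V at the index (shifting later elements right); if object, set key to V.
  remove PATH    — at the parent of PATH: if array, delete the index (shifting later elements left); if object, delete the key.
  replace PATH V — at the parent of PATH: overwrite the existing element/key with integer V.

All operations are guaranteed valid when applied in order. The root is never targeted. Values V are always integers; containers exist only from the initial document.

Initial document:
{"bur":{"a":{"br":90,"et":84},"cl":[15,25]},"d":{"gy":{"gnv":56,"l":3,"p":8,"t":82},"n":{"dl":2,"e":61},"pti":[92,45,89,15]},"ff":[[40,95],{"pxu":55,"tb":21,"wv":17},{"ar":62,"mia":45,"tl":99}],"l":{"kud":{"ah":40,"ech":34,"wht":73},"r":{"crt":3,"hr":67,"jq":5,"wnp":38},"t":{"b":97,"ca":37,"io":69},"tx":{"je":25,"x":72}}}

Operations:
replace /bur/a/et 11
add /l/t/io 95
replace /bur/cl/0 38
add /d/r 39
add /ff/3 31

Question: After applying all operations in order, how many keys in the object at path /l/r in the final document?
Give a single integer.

After op 1 (replace /bur/a/et 11): {"bur":{"a":{"br":90,"et":11},"cl":[15,25]},"d":{"gy":{"gnv":56,"l":3,"p":8,"t":82},"n":{"dl":2,"e":61},"pti":[92,45,89,15]},"ff":[[40,95],{"pxu":55,"tb":21,"wv":17},{"ar":62,"mia":45,"tl":99}],"l":{"kud":{"ah":40,"ech":34,"wht":73},"r":{"crt":3,"hr":67,"jq":5,"wnp":38},"t":{"b":97,"ca":37,"io":69},"tx":{"je":25,"x":72}}}
After op 2 (add /l/t/io 95): {"bur":{"a":{"br":90,"et":11},"cl":[15,25]},"d":{"gy":{"gnv":56,"l":3,"p":8,"t":82},"n":{"dl":2,"e":61},"pti":[92,45,89,15]},"ff":[[40,95],{"pxu":55,"tb":21,"wv":17},{"ar":62,"mia":45,"tl":99}],"l":{"kud":{"ah":40,"ech":34,"wht":73},"r":{"crt":3,"hr":67,"jq":5,"wnp":38},"t":{"b":97,"ca":37,"io":95},"tx":{"je":25,"x":72}}}
After op 3 (replace /bur/cl/0 38): {"bur":{"a":{"br":90,"et":11},"cl":[38,25]},"d":{"gy":{"gnv":56,"l":3,"p":8,"t":82},"n":{"dl":2,"e":61},"pti":[92,45,89,15]},"ff":[[40,95],{"pxu":55,"tb":21,"wv":17},{"ar":62,"mia":45,"tl":99}],"l":{"kud":{"ah":40,"ech":34,"wht":73},"r":{"crt":3,"hr":67,"jq":5,"wnp":38},"t":{"b":97,"ca":37,"io":95},"tx":{"je":25,"x":72}}}
After op 4 (add /d/r 39): {"bur":{"a":{"br":90,"et":11},"cl":[38,25]},"d":{"gy":{"gnv":56,"l":3,"p":8,"t":82},"n":{"dl":2,"e":61},"pti":[92,45,89,15],"r":39},"ff":[[40,95],{"pxu":55,"tb":21,"wv":17},{"ar":62,"mia":45,"tl":99}],"l":{"kud":{"ah":40,"ech":34,"wht":73},"r":{"crt":3,"hr":67,"jq":5,"wnp":38},"t":{"b":97,"ca":37,"io":95},"tx":{"je":25,"x":72}}}
After op 5 (add /ff/3 31): {"bur":{"a":{"br":90,"et":11},"cl":[38,25]},"d":{"gy":{"gnv":56,"l":3,"p":8,"t":82},"n":{"dl":2,"e":61},"pti":[92,45,89,15],"r":39},"ff":[[40,95],{"pxu":55,"tb":21,"wv":17},{"ar":62,"mia":45,"tl":99},31],"l":{"kud":{"ah":40,"ech":34,"wht":73},"r":{"crt":3,"hr":67,"jq":5,"wnp":38},"t":{"b":97,"ca":37,"io":95},"tx":{"je":25,"x":72}}}
Size at path /l/r: 4

Answer: 4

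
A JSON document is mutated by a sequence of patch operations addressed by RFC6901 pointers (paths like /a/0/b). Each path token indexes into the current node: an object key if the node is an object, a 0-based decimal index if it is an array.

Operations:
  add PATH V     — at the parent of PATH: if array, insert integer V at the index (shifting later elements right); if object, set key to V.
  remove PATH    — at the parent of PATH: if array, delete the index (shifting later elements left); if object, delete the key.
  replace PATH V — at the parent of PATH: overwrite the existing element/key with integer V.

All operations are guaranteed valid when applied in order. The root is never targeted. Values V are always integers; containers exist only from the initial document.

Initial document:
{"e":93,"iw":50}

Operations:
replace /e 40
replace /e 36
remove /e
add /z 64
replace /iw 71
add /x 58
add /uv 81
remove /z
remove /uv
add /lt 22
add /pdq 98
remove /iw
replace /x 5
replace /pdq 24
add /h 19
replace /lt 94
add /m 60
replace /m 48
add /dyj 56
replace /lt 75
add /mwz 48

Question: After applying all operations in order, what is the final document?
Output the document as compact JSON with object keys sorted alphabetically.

After op 1 (replace /e 40): {"e":40,"iw":50}
After op 2 (replace /e 36): {"e":36,"iw":50}
After op 3 (remove /e): {"iw":50}
After op 4 (add /z 64): {"iw":50,"z":64}
After op 5 (replace /iw 71): {"iw":71,"z":64}
After op 6 (add /x 58): {"iw":71,"x":58,"z":64}
After op 7 (add /uv 81): {"iw":71,"uv":81,"x":58,"z":64}
After op 8 (remove /z): {"iw":71,"uv":81,"x":58}
After op 9 (remove /uv): {"iw":71,"x":58}
After op 10 (add /lt 22): {"iw":71,"lt":22,"x":58}
After op 11 (add /pdq 98): {"iw":71,"lt":22,"pdq":98,"x":58}
After op 12 (remove /iw): {"lt":22,"pdq":98,"x":58}
After op 13 (replace /x 5): {"lt":22,"pdq":98,"x":5}
After op 14 (replace /pdq 24): {"lt":22,"pdq":24,"x":5}
After op 15 (add /h 19): {"h":19,"lt":22,"pdq":24,"x":5}
After op 16 (replace /lt 94): {"h":19,"lt":94,"pdq":24,"x":5}
After op 17 (add /m 60): {"h":19,"lt":94,"m":60,"pdq":24,"x":5}
After op 18 (replace /m 48): {"h":19,"lt":94,"m":48,"pdq":24,"x":5}
After op 19 (add /dyj 56): {"dyj":56,"h":19,"lt":94,"m":48,"pdq":24,"x":5}
After op 20 (replace /lt 75): {"dyj":56,"h":19,"lt":75,"m":48,"pdq":24,"x":5}
After op 21 (add /mwz 48): {"dyj":56,"h":19,"lt":75,"m":48,"mwz":48,"pdq":24,"x":5}

Answer: {"dyj":56,"h":19,"lt":75,"m":48,"mwz":48,"pdq":24,"x":5}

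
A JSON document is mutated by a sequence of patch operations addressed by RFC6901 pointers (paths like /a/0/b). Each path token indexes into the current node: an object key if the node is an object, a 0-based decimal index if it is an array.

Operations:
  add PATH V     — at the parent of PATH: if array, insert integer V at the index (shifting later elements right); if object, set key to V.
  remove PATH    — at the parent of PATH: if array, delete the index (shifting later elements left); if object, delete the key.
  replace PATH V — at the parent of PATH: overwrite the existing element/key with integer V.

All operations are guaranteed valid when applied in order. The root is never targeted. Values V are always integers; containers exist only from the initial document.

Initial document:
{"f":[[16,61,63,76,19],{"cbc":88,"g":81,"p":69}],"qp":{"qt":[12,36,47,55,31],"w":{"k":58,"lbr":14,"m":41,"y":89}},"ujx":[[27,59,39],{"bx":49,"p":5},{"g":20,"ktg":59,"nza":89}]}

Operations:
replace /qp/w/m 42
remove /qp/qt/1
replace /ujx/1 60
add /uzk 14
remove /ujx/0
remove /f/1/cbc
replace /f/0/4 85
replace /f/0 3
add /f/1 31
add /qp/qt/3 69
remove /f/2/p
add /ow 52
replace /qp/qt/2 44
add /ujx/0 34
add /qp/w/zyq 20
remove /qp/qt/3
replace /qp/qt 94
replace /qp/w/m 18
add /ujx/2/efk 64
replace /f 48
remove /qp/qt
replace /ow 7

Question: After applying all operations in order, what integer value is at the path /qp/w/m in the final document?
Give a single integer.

After op 1 (replace /qp/w/m 42): {"f":[[16,61,63,76,19],{"cbc":88,"g":81,"p":69}],"qp":{"qt":[12,36,47,55,31],"w":{"k":58,"lbr":14,"m":42,"y":89}},"ujx":[[27,59,39],{"bx":49,"p":5},{"g":20,"ktg":59,"nza":89}]}
After op 2 (remove /qp/qt/1): {"f":[[16,61,63,76,19],{"cbc":88,"g":81,"p":69}],"qp":{"qt":[12,47,55,31],"w":{"k":58,"lbr":14,"m":42,"y":89}},"ujx":[[27,59,39],{"bx":49,"p":5},{"g":20,"ktg":59,"nza":89}]}
After op 3 (replace /ujx/1 60): {"f":[[16,61,63,76,19],{"cbc":88,"g":81,"p":69}],"qp":{"qt":[12,47,55,31],"w":{"k":58,"lbr":14,"m":42,"y":89}},"ujx":[[27,59,39],60,{"g":20,"ktg":59,"nza":89}]}
After op 4 (add /uzk 14): {"f":[[16,61,63,76,19],{"cbc":88,"g":81,"p":69}],"qp":{"qt":[12,47,55,31],"w":{"k":58,"lbr":14,"m":42,"y":89}},"ujx":[[27,59,39],60,{"g":20,"ktg":59,"nza":89}],"uzk":14}
After op 5 (remove /ujx/0): {"f":[[16,61,63,76,19],{"cbc":88,"g":81,"p":69}],"qp":{"qt":[12,47,55,31],"w":{"k":58,"lbr":14,"m":42,"y":89}},"ujx":[60,{"g":20,"ktg":59,"nza":89}],"uzk":14}
After op 6 (remove /f/1/cbc): {"f":[[16,61,63,76,19],{"g":81,"p":69}],"qp":{"qt":[12,47,55,31],"w":{"k":58,"lbr":14,"m":42,"y":89}},"ujx":[60,{"g":20,"ktg":59,"nza":89}],"uzk":14}
After op 7 (replace /f/0/4 85): {"f":[[16,61,63,76,85],{"g":81,"p":69}],"qp":{"qt":[12,47,55,31],"w":{"k":58,"lbr":14,"m":42,"y":89}},"ujx":[60,{"g":20,"ktg":59,"nza":89}],"uzk":14}
After op 8 (replace /f/0 3): {"f":[3,{"g":81,"p":69}],"qp":{"qt":[12,47,55,31],"w":{"k":58,"lbr":14,"m":42,"y":89}},"ujx":[60,{"g":20,"ktg":59,"nza":89}],"uzk":14}
After op 9 (add /f/1 31): {"f":[3,31,{"g":81,"p":69}],"qp":{"qt":[12,47,55,31],"w":{"k":58,"lbr":14,"m":42,"y":89}},"ujx":[60,{"g":20,"ktg":59,"nza":89}],"uzk":14}
After op 10 (add /qp/qt/3 69): {"f":[3,31,{"g":81,"p":69}],"qp":{"qt":[12,47,55,69,31],"w":{"k":58,"lbr":14,"m":42,"y":89}},"ujx":[60,{"g":20,"ktg":59,"nza":89}],"uzk":14}
After op 11 (remove /f/2/p): {"f":[3,31,{"g":81}],"qp":{"qt":[12,47,55,69,31],"w":{"k":58,"lbr":14,"m":42,"y":89}},"ujx":[60,{"g":20,"ktg":59,"nza":89}],"uzk":14}
After op 12 (add /ow 52): {"f":[3,31,{"g":81}],"ow":52,"qp":{"qt":[12,47,55,69,31],"w":{"k":58,"lbr":14,"m":42,"y":89}},"ujx":[60,{"g":20,"ktg":59,"nza":89}],"uzk":14}
After op 13 (replace /qp/qt/2 44): {"f":[3,31,{"g":81}],"ow":52,"qp":{"qt":[12,47,44,69,31],"w":{"k":58,"lbr":14,"m":42,"y":89}},"ujx":[60,{"g":20,"ktg":59,"nza":89}],"uzk":14}
After op 14 (add /ujx/0 34): {"f":[3,31,{"g":81}],"ow":52,"qp":{"qt":[12,47,44,69,31],"w":{"k":58,"lbr":14,"m":42,"y":89}},"ujx":[34,60,{"g":20,"ktg":59,"nza":89}],"uzk":14}
After op 15 (add /qp/w/zyq 20): {"f":[3,31,{"g":81}],"ow":52,"qp":{"qt":[12,47,44,69,31],"w":{"k":58,"lbr":14,"m":42,"y":89,"zyq":20}},"ujx":[34,60,{"g":20,"ktg":59,"nza":89}],"uzk":14}
After op 16 (remove /qp/qt/3): {"f":[3,31,{"g":81}],"ow":52,"qp":{"qt":[12,47,44,31],"w":{"k":58,"lbr":14,"m":42,"y":89,"zyq":20}},"ujx":[34,60,{"g":20,"ktg":59,"nza":89}],"uzk":14}
After op 17 (replace /qp/qt 94): {"f":[3,31,{"g":81}],"ow":52,"qp":{"qt":94,"w":{"k":58,"lbr":14,"m":42,"y":89,"zyq":20}},"ujx":[34,60,{"g":20,"ktg":59,"nza":89}],"uzk":14}
After op 18 (replace /qp/w/m 18): {"f":[3,31,{"g":81}],"ow":52,"qp":{"qt":94,"w":{"k":58,"lbr":14,"m":18,"y":89,"zyq":20}},"ujx":[34,60,{"g":20,"ktg":59,"nza":89}],"uzk":14}
After op 19 (add /ujx/2/efk 64): {"f":[3,31,{"g":81}],"ow":52,"qp":{"qt":94,"w":{"k":58,"lbr":14,"m":18,"y":89,"zyq":20}},"ujx":[34,60,{"efk":64,"g":20,"ktg":59,"nza":89}],"uzk":14}
After op 20 (replace /f 48): {"f":48,"ow":52,"qp":{"qt":94,"w":{"k":58,"lbr":14,"m":18,"y":89,"zyq":20}},"ujx":[34,60,{"efk":64,"g":20,"ktg":59,"nza":89}],"uzk":14}
After op 21 (remove /qp/qt): {"f":48,"ow":52,"qp":{"w":{"k":58,"lbr":14,"m":18,"y":89,"zyq":20}},"ujx":[34,60,{"efk":64,"g":20,"ktg":59,"nza":89}],"uzk":14}
After op 22 (replace /ow 7): {"f":48,"ow":7,"qp":{"w":{"k":58,"lbr":14,"m":18,"y":89,"zyq":20}},"ujx":[34,60,{"efk":64,"g":20,"ktg":59,"nza":89}],"uzk":14}
Value at /qp/w/m: 18

Answer: 18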